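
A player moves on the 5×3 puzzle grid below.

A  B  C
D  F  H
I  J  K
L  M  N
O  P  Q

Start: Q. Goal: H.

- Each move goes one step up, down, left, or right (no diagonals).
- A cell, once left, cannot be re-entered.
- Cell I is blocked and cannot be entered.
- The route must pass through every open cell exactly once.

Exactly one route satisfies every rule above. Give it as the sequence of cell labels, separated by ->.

Need to visit all 14 open cells exactly once, starting at Q and ending at H.
Cell D has only two open neighbours (A and F), so the path must pass straight through it: one of those is the cell it's entered from and the other is where it exits.
Route from Q: 2× left (reaching O), up to L, 2× right (reaching N), up to K, left to J, up to F, left to D, up to A, 2× right (reaching C), down to H — 13 moves in all.
Check: all 14 open cells covered.

Q -> P -> O -> L -> M -> N -> K -> J -> F -> D -> A -> B -> C -> H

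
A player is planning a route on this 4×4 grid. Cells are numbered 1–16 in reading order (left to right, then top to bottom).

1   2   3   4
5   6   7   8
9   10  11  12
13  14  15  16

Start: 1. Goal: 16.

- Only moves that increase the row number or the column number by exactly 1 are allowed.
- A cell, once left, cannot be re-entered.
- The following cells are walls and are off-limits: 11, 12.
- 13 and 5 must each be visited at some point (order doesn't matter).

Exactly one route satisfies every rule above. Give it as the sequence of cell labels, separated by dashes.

Moves only go right or down, so the column and row indices never decrease.
Route from 1: 3× down (reaching 13), 3× right (reaching 16) — 6 moves in all.
Check: all required cells visited.

1 - 5 - 9 - 13 - 14 - 15 - 16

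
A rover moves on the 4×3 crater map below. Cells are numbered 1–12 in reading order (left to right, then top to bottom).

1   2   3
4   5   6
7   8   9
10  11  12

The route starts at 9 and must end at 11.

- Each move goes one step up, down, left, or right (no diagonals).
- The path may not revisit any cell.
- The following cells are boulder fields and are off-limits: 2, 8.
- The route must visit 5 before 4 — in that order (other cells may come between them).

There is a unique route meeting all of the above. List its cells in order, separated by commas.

9, 6, 5, 4, 7, 10, 11

The waypoints must appear in the order 5, 4, with no cell reused.
Route from 9: up 1 to 6, left 2 to 4, down 2 to 10, right 1 to 11 — 6 moves in all.
Check: order respected (5 at step 2, 4 at step 3).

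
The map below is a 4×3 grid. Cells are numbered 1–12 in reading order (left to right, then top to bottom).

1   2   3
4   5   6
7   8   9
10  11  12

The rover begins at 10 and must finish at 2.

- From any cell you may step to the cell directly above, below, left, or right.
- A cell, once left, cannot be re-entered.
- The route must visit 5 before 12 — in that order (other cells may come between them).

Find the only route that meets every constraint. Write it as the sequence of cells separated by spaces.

The waypoints must appear in the order 5, 12, with no cell reused.
Route from 10: 2× up (reaching 4), right to 5, 2× down (reaching 11), right to 12, 3× up (reaching 3), left to 2 — 10 moves in all.
Check: order respected (5 at step 3, 12 at step 6).

10 7 4 5 8 11 12 9 6 3 2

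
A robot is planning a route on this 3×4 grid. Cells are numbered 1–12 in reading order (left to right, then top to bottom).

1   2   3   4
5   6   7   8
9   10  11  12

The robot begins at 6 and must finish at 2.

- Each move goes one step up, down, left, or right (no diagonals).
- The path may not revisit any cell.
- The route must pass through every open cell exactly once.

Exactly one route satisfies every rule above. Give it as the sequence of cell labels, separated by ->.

Need to visit all 12 open cells exactly once, starting at 6 and ending at 2.
Cell 9 has only two open neighbours (5 and 10), so the path must pass straight through it: one of those is the cell it's entered from and the other is where it exits.
Route from 6: right 1 to 7, up 1 to 3, right 1 to 4, down 2 to 12, left 3 to 9, up 2 to 1, right 1 to 2 — 11 moves in all.
Check: all 12 open cells covered.

6 -> 7 -> 3 -> 4 -> 8 -> 12 -> 11 -> 10 -> 9 -> 5 -> 1 -> 2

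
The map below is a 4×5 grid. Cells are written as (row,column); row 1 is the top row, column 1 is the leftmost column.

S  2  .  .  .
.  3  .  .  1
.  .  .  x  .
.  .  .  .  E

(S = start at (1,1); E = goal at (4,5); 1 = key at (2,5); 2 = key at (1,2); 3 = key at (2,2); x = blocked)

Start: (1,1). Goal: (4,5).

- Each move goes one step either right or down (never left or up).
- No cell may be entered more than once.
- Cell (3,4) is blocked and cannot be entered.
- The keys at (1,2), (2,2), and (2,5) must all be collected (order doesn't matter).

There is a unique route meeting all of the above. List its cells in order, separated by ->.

(1,1) -> (1,2) -> (2,2) -> (2,3) -> (2,4) -> (2,5) -> (3,5) -> (4,5)

Moves only go right or down, so the column and row indices never decrease.
Route from (1,1): right to (1,2), down to (2,2), 3× right (reaching (2,5)), 2× down (reaching (4,5)) — 7 moves in all.
Check: all required cells visited.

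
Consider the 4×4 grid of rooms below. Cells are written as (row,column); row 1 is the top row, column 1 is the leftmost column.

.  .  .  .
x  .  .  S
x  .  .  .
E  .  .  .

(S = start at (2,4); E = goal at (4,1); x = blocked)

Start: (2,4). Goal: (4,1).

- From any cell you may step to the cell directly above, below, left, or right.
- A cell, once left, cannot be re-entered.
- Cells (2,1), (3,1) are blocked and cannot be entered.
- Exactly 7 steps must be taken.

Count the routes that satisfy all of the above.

9

Need simple routes of exactly 7 moves from (2,4) to (4,1) (Manhattan distance 5, so 1 moves are spent on a detour and 1 undoing it).
Branch systematically from the start, pruning whenever the remaining move budget drops below the Manhattan distance to (4,1) or differs from it in parity. Grouping the completions by first move — via (1,4): 4; via (3,4): 2; via (2,3): 3 — and summing: 4 + 2 + 3 = 9.
That gives 9 routes.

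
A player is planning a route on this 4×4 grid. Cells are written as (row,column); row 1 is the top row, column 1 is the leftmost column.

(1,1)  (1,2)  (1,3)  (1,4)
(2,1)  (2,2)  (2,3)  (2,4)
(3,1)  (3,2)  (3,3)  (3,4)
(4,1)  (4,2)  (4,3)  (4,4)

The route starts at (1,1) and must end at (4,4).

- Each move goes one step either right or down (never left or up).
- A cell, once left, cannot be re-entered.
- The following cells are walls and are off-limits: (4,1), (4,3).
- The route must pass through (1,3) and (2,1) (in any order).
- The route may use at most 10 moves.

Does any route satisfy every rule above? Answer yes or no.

no

(2,1) is below but to the left of (1,3): going (1,3) → (2,1) would need a leftward move and (2,1) → (1,3) an upward move, so no right/down-only route can visit both required cells.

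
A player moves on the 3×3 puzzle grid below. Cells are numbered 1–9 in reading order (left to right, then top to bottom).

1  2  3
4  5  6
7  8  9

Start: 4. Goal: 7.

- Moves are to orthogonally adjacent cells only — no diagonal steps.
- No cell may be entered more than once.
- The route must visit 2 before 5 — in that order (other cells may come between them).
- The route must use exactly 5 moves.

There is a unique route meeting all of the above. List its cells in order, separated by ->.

The waypoints must appear in the order 2, 5, with no cell reused.
Route from 4: up to 1, right to 2, 2× down (reaching 8), left to 7 — 5 moves in all.
Check: order respected (2 at step 2, 5 at step 3); 5 moves as required.

4 -> 1 -> 2 -> 5 -> 8 -> 7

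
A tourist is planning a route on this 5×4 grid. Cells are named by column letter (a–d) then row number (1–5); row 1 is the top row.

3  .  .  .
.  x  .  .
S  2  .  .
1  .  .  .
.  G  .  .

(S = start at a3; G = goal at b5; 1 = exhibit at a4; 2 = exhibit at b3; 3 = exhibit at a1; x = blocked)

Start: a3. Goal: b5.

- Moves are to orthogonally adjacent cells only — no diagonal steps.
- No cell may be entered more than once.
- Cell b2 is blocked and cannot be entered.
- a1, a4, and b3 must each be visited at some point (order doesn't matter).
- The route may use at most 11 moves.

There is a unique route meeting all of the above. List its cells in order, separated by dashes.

a3 - a2 - a1 - b1 - c1 - c2 - c3 - b3 - b4 - a4 - a5 - b5

The budget equals the shortest possible length, so every move has to be on a shortest route through the required cells.
Route from a3: up 2 to a1, right 2 to c1, down 2 to c3, left 1 to b3, down 1 to b4, left 1 to a4, down 1 to a5, right 1 to b5 — 11 moves in all.
Check: all required cells visited; 11 ≤ 11 moves.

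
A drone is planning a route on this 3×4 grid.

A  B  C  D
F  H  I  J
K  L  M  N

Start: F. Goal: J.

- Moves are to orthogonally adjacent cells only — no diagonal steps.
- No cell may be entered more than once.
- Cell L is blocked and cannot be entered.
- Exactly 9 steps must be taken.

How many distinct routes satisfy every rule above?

Need simple routes of exactly 9 moves from F to J (Manhattan distance 3, so 3 moves are spent on a detour and 3 undoing it).
No route satisfies every constraint, so the count is 0.

0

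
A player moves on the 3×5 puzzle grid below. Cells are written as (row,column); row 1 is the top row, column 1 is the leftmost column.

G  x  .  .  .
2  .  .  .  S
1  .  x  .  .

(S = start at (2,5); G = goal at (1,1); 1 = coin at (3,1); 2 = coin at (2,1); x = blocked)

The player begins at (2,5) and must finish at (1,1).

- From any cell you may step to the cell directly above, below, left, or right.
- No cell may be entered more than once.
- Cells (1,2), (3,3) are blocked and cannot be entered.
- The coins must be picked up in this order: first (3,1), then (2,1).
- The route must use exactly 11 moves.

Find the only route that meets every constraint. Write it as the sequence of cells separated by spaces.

The waypoints must appear in the order (3,1), (2,1), with no cell reused.
Route from (2,5): down 1 to (3,5), left 1 to (3,4), up 2 to (1,4), left 1 to (1,3), down 1 to (2,3), left 1 to (2,2), down 1 to (3,2), left 1 to (3,1), up 2 to (1,1) — 11 moves in all.
Check: order respected (1 at step 9, 2 at step 10); 11 moves as required.

(2,5) (3,5) (3,4) (2,4) (1,4) (1,3) (2,3) (2,2) (3,2) (3,1) (2,1) (1,1)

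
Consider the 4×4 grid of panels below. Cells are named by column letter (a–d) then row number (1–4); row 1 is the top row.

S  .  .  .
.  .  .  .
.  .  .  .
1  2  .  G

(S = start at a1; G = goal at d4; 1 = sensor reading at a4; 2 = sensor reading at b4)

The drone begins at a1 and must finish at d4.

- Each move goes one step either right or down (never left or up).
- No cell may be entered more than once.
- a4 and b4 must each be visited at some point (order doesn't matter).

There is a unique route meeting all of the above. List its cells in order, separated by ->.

Moves only go right or down, so the column and row indices never decrease.
Route from a1: 3× down (reaching a4), 3× right (reaching d4) — 6 moves in all.
Check: all required cells visited.

a1 -> a2 -> a3 -> a4 -> b4 -> c4 -> d4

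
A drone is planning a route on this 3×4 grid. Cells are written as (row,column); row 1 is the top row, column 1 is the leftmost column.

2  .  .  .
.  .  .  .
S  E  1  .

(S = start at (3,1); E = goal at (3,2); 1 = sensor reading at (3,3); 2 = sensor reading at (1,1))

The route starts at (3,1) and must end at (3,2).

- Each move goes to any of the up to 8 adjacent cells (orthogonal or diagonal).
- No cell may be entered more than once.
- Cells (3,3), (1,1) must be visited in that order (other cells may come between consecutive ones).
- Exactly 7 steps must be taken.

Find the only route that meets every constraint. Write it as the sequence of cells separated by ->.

(3,1) -> (2,2) -> (3,3) -> (2,3) -> (1,2) -> (1,1) -> (2,1) -> (3,2)

The waypoints must appear in the order (3,3), (1,1), with no cell reused.
Route from (3,1): up-right 1 to (2,2), down-right 1 to (3,3), up 1 to (2,3), up-left 1 to (1,2), left 1 to (1,1), down 1 to (2,1), down-right 1 to (3,2) — 7 moves in all.
Check: order respected (1 at step 2, 2 at step 5); 7 moves as required.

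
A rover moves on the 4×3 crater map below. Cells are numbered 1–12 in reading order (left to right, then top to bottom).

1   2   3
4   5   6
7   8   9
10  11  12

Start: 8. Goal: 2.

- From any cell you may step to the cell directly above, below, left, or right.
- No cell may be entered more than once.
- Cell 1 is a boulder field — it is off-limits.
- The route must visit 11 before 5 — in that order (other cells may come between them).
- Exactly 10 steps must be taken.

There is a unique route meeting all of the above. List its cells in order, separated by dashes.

The waypoints must appear in the order 11, 5, with no cell reused.
Route from 8: right 1 to 9, down 1 to 12, left 2 to 10, up 2 to 4, right 2 to 6, up 1 to 3, left 1 to 2 — 10 moves in all.
Check: order respected (11 at step 3, 5 at step 7); 10 moves as required.

8 - 9 - 12 - 11 - 10 - 7 - 4 - 5 - 6 - 3 - 2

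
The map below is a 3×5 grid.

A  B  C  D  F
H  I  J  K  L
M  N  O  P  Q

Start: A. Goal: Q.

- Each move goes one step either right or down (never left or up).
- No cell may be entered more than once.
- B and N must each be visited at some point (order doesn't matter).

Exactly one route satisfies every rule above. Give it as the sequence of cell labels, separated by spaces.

A B I N O P Q

Moves only go right or down, so the column and row indices never decrease.
Route from A: right to B, 2× down (reaching N), 3× right (reaching Q) — 6 moves in all.
Check: all required cells visited.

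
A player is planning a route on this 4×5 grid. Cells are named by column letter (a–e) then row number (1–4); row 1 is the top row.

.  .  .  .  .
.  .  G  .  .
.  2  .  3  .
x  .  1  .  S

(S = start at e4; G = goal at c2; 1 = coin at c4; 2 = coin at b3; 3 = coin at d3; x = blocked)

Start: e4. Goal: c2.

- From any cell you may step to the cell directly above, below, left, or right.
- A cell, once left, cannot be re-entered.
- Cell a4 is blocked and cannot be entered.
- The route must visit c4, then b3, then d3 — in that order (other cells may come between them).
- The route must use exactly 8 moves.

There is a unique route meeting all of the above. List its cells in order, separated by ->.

e4 -> d4 -> c4 -> b4 -> b3 -> c3 -> d3 -> d2 -> c2

The waypoints must appear in the order c4, b3, d3, with no cell reused.
Route from e4: 3× left (reaching b4), up to b3, 2× right (reaching d3), up to d2, left to c2 — 8 moves in all.
Check: order respected (1 at step 2, 2 at step 4, 3 at step 6); 8 moves as required.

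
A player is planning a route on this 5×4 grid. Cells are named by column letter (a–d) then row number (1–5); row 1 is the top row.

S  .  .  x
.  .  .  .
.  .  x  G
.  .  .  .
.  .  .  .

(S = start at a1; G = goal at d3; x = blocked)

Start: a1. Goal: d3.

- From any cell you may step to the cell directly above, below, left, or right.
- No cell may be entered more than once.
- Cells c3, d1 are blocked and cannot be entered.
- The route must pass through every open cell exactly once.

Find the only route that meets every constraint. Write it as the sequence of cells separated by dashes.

Need to visit all 18 open cells exactly once, starting at a1 and ending at d3.
Cell a5 has only two open neighbours (a4 and b5), so the path must pass straight through it: one of those is the cell it's entered from and the other is where it exits.
Route from a1: 4× down (reaching a5), 3× right (reaching d5), up to d4, 2× left (reaching b4), 3× up (reaching b1), right to c1, down to c2, right to d2, down to d3 — 17 moves in all.
Check: all 18 open cells covered.

a1 - a2 - a3 - a4 - a5 - b5 - c5 - d5 - d4 - c4 - b4 - b3 - b2 - b1 - c1 - c2 - d2 - d3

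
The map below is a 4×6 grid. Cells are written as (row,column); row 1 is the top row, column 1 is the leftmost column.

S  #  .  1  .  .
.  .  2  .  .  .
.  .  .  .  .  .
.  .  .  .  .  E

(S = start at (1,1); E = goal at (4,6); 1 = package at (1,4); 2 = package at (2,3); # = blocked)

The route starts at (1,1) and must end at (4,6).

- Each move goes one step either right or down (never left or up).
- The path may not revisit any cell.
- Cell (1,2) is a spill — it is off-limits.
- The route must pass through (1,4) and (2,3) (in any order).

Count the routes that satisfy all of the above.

0

A right/down-only route from (1,1) to (4,6) makes exactly 3 down-moves and 5 right-moves in some order.
With no other constraints that would be C(8,3) = 56 routes.
(2,3) is below but to the left of (1,4): going (1,4) → (2,3) would need a leftward move and (2,3) → (1,4) an upward move, so no right/down-only route can visit both required cells.
No route satisfies every constraint, so the count is 0.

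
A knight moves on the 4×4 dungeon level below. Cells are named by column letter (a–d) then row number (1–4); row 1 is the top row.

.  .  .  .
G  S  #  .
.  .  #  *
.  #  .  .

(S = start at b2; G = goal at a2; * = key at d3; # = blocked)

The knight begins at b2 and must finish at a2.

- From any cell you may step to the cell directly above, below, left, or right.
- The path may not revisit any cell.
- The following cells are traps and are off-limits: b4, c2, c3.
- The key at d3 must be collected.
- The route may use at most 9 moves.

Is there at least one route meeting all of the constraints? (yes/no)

Even ignoring the no-revisit rule, getting from b2 to a2 via d3 needs at least 5 + 6 = 11 moves (fewest moves per leg, detouring around blocked cells), which exceeds the 9-move limit.

no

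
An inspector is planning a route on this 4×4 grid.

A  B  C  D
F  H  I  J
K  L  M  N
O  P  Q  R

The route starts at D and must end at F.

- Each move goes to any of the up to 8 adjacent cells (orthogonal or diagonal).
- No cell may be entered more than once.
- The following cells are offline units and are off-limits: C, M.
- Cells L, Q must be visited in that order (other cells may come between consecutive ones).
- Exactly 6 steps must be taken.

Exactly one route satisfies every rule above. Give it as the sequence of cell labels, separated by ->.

D -> I -> L -> Q -> P -> K -> F

The waypoints must appear in the order L, Q, with no cell reused.
Route from D: down-left 2 to L, down-right 1 to Q, left 1 to P, up-left 1 to K, up 1 to F — 6 moves in all.
Check: order respected (L at step 2, Q at step 3); 6 moves as required.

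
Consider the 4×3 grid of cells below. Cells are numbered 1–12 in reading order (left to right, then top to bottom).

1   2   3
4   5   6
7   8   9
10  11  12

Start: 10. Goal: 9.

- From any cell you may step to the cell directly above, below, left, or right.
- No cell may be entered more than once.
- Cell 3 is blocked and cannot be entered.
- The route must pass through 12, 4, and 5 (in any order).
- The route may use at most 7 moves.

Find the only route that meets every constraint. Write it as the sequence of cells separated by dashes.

10 - 7 - 4 - 5 - 8 - 11 - 12 - 9

Any route must reach 12, 4, and 5 and still end at 9 within 7 moves, so the order of the required stops is forced.
Route from 10: 2× up (reaching 4), right to 5, 2× down (reaching 11), right to 12, up to 9 — 7 moves in all.
Check: all required cells visited; 7 ≤ 7 moves.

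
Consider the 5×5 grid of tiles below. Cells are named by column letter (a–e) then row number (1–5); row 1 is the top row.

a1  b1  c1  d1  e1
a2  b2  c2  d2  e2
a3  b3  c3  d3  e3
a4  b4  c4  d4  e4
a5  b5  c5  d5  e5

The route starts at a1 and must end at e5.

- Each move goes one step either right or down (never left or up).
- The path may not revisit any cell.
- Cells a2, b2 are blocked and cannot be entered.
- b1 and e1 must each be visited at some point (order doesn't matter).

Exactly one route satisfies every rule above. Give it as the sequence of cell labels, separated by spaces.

Moves only go right or down, so the column and row indices never decrease.
Route from a1: right 4 to e1, down 4 to e5 — 8 moves in all.
Check: all required cells visited.

a1 b1 c1 d1 e1 e2 e3 e4 e5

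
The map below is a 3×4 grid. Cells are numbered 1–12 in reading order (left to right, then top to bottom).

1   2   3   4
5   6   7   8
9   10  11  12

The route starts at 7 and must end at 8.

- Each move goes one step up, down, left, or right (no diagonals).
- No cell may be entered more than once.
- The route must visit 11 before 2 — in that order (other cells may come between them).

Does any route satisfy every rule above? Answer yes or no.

yes

One route that works: 7 → 11 → 10 → 6 → 2 → 3 → 4 → 8.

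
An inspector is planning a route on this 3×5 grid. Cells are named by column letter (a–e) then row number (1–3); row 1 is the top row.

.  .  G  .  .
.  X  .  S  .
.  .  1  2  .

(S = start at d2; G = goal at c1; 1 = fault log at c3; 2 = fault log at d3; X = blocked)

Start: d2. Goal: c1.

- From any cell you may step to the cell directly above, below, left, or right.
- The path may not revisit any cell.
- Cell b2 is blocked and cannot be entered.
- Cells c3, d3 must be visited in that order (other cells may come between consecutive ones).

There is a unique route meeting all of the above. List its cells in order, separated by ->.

The waypoints must appear in the order c3, d3, with no cell reused.
Route from d2: left to c2, down to c3, 2× right (reaching e3), 2× up (reaching e1), 2× left (reaching c1) — 8 moves in all.
Check: order respected (1 at step 2, 2 at step 3).

d2 -> c2 -> c3 -> d3 -> e3 -> e2 -> e1 -> d1 -> c1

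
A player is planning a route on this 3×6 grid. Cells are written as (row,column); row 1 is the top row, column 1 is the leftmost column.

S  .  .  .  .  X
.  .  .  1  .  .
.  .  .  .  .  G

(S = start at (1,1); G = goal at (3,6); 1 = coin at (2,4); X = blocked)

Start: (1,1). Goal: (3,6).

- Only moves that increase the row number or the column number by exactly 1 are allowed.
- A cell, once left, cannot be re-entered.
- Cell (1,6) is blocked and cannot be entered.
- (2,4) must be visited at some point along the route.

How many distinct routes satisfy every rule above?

12

A right/down-only route from (1,1) to (3,6) makes exactly 2 down-moves and 5 right-moves in some order.
With no other constraints that would be C(7,2) = 21 routes.
Split at (2,4) and multiply the segment counts (each segment already excludes blocked cells): (1,1)→(2,4): 4; (2,4)→(3,6): 3; product = 12.
That gives 12 routes.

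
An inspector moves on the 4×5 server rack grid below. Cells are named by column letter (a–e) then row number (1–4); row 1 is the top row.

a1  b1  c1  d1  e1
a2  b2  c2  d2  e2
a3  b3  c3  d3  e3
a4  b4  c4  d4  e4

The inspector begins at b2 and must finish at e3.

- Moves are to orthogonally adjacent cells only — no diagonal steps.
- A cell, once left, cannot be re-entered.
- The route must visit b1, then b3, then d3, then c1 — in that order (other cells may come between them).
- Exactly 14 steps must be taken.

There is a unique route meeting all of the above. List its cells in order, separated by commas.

The waypoints must appear in the order b1, b3, d3, c1, with no cell reused.
Route from b2: up to b1, left to a1, 2× down (reaching a3), 3× right (reaching d3), up to d2, left to c2, up to c1, 2× right (reaching e1), 2× down (reaching e3) — 14 moves in all.
Check: order respected (b1 at step 1, b3 at step 5, d3 at step 7, c1 at step 10); 14 moves as required.

b2, b1, a1, a2, a3, b3, c3, d3, d2, c2, c1, d1, e1, e2, e3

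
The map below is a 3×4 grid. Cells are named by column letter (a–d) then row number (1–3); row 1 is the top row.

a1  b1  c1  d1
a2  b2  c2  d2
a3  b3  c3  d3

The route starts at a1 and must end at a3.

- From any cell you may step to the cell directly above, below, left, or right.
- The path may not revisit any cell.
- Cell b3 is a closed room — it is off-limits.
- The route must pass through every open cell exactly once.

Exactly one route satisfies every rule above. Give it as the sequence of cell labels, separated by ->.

a1 -> b1 -> c1 -> d1 -> d2 -> d3 -> c3 -> c2 -> b2 -> a2 -> a3

Need to visit all 11 open cells exactly once, starting at a1 and ending at a3.
Route from a1: 3× right (reaching d1), 2× down (reaching d3), left to c3, up to c2, 2× left (reaching a2), down to a3 — 10 moves in all.
Check: all 11 open cells covered.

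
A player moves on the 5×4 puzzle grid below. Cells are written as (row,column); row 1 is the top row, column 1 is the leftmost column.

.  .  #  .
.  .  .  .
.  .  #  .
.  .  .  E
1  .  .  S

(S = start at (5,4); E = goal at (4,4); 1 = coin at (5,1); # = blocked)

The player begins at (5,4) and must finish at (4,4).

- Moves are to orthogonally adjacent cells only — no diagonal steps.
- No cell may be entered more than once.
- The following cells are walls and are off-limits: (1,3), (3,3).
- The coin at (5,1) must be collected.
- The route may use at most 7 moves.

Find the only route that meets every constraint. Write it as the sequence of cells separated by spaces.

(5,4) (5,3) (5,2) (5,1) (4,1) (4,2) (4,3) (4,4)

The budget equals the shortest possible length, so every move has to be on a shortest route through the required cells.
Route from (5,4): left 3 to (5,1), up 1 to (4,1), right 3 to (4,4) — 7 moves in all.
Check: all required cells visited; 7 ≤ 7 moves.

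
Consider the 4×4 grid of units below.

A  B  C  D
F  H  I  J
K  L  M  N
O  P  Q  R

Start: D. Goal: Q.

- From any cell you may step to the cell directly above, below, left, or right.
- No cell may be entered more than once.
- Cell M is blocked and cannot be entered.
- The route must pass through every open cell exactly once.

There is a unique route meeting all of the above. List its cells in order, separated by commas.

Need to visit all 15 open cells exactly once, starting at D and ending at Q.
Cell R has only two open neighbours (N and Q), so the path must pass straight through it: one of those is the cell it's entered from and the other is where it exits.
Route from D: 3× left (reaching A), 3× down (reaching O), right to P, 2× up (reaching H), 2× right (reaching J), 2× down (reaching R), left to Q — 14 moves in all.
Check: all 15 open cells covered.

D, C, B, A, F, K, O, P, L, H, I, J, N, R, Q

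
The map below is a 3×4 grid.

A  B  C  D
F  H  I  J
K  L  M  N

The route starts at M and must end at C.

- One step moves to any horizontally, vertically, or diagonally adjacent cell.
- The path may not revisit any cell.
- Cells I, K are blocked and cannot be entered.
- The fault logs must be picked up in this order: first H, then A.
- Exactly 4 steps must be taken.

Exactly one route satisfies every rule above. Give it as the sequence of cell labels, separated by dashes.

The waypoints must appear in the order H, A, with no cell reused.
Route from M: up-left 2 to A, right 2 to C — 4 moves in all.
Check: order respected (H at step 1, A at step 2); 4 moves as required.

M - H - A - B - C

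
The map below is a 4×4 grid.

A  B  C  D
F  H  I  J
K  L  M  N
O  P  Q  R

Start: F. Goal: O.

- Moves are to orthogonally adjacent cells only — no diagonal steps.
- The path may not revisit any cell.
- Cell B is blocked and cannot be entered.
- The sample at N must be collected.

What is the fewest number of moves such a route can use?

8

Any route passes through N somewhere between F and O. Summing Manhattan distances along the two legs (F → N → O) gives a lower bound of 4 + 4 = 8 moves.
A route of 8 moves achieves this: F → K → L → M → N → R → Q → P → O.
Since 8 matches the lower bound, it is optimal.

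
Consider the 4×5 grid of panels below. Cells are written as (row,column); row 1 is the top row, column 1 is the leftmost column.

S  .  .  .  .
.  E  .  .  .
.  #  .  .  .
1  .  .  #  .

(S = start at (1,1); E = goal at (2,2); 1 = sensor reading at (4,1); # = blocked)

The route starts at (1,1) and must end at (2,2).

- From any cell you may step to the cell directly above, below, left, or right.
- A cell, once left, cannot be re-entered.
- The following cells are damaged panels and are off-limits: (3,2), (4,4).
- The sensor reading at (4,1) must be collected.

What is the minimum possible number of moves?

Any route passes through (4,1) somewhere between (1,1) and (2,2). Summing Manhattan distances along the two legs ((1,1) → (4,1) → (2,2)) gives a lower bound of 3 + 3 = 6 moves.
The shortest route satisfying every rule uses 8 moves: (1,1) → (2,1) → (3,1) → (4,1) → (4,2) → (4,3) → (3,3) → (2,3) → (2,2).
The bound of 6 isn't tight here; checking systematically, no route of length 6 through 7 satisfies every constraint, so 8 is the minimum.

8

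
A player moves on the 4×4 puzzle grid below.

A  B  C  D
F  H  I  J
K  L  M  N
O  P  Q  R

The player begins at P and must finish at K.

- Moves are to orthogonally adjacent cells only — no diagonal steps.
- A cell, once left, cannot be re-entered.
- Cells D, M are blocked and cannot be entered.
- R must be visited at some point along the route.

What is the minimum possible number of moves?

8

Any route passes through R somewhere between P and K. Summing Manhattan distances along the two legs (P → R → K) gives a lower bound of 2 + 4 = 6 moves.
The shortest route satisfying every rule uses 8 moves: P → Q → R → N → J → I → H → L → K.
The bound of 6 isn't tight here; checking systematically, no route of length 6 through 7 satisfies every constraint, so 8 is the minimum.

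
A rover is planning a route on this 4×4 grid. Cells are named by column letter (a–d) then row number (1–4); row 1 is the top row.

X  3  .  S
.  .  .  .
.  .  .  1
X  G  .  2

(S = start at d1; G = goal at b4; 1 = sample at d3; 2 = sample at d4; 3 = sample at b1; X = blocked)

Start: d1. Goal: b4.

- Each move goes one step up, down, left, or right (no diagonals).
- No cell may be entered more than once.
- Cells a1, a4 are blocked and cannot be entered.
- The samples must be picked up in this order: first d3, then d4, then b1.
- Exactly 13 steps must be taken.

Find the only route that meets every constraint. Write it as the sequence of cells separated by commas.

d1, d2, d3, d4, c4, c3, c2, c1, b1, b2, a2, a3, b3, b4

The waypoints must appear in the order d3, d4, b1, with no cell reused.
Route from d1: down 3 to d4, left 1 to c4, up 3 to c1, left 1 to b1, down 1 to b2, left 1 to a2, down 1 to a3, right 1 to b3, down 1 to b4 — 13 moves in all.
Check: order respected (1 at step 2, 2 at step 3, 3 at step 8); 13 moves as required.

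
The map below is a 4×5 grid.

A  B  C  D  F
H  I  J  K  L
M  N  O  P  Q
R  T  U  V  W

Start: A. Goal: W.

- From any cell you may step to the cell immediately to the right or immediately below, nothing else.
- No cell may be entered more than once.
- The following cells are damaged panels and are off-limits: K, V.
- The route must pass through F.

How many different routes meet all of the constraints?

1

A right/down-only route from A to W makes exactly 3 down-moves and 4 right-moves in some order.
With no other constraints that would be C(7,3) = 35 routes.
Split at F and multiply the segment counts (each segment already excludes blocked cells): A→F: 1; F→W: 1; product = 1.
That gives 1 route.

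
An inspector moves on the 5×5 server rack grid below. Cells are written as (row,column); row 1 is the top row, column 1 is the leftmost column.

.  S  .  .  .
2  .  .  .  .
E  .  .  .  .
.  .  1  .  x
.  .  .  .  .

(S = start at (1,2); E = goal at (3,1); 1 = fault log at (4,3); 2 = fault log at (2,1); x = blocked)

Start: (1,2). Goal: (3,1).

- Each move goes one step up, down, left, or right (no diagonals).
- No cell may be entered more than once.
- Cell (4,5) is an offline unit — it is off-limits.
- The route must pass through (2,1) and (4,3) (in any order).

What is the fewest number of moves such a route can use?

9

Any route passes through (2,1) and (4,3) in some order between (1,2) and (3,1). Summing Manhattan distances along each leg and taking the cheapest ordering ((1,2) → (4,3) → (2,1) → (3,1)) gives a lower bound of 4 + 4 + 1 = 9 moves.
A route of 9 moves achieves this: (1,2) → (1,1) → (2,1) → (2,2) → (3,2) → (3,3) → (4,3) → (4,2) → (4,1) → (3,1).
Since 9 matches the lower bound, it is optimal.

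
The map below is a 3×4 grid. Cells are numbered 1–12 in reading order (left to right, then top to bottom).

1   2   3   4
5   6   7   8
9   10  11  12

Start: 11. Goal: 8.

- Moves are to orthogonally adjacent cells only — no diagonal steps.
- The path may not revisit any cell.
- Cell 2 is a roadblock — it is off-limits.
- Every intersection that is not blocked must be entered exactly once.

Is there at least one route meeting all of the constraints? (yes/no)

no

Cell 1 has only one open neighbour but is neither the start nor the goal, so a Hamiltonian route would have to both enter and leave it through the same neighbour — impossible without revisiting.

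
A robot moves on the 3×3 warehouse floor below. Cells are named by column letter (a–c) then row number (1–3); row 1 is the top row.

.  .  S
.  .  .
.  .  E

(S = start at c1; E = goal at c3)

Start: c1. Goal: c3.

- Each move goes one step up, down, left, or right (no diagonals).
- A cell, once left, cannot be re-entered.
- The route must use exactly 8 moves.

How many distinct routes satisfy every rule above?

2

Need simple routes of exactly 8 moves from c1 to c3 (Manhattan distance 2, so 3 moves are spent on a detour and 3 undoing it).
Enumerating: c1 c2 b2 b1 a1 a2 a3 b3 c3 | c1 b1 a1 a2 a3 b3 b2 c2 c3.
That gives 2 routes.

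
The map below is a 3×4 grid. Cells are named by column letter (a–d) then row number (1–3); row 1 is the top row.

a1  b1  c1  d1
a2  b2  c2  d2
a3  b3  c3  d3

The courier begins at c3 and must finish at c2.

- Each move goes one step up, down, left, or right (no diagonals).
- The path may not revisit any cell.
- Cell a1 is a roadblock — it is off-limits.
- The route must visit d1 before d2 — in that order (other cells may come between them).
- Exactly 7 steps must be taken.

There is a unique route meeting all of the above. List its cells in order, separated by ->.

The waypoints must appear in the order d1, d2, with no cell reused.
Route from c3: left to b3, 2× up (reaching b1), 2× right (reaching d1), down to d2, left to c2 — 7 moves in all.
Check: order respected (d1 at step 5, d2 at step 6); 7 moves as required.

c3 -> b3 -> b2 -> b1 -> c1 -> d1 -> d2 -> c2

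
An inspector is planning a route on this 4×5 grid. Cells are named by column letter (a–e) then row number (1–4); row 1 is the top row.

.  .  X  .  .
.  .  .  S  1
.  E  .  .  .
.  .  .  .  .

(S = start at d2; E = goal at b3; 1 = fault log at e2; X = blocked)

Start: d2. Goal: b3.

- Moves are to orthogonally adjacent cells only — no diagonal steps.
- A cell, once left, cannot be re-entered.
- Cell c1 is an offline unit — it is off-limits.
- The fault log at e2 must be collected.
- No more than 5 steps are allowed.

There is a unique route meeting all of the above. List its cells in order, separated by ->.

d2 -> e2 -> e3 -> d3 -> c3 -> b3

Any route must reach e2 and still end at b3 within 5 moves, so the order of the required stops is forced.
Route from d2: right 1 to e2, down 1 to e3, left 3 to b3 — 5 moves in all.
Check: all required cells visited; 5 ≤ 5 moves.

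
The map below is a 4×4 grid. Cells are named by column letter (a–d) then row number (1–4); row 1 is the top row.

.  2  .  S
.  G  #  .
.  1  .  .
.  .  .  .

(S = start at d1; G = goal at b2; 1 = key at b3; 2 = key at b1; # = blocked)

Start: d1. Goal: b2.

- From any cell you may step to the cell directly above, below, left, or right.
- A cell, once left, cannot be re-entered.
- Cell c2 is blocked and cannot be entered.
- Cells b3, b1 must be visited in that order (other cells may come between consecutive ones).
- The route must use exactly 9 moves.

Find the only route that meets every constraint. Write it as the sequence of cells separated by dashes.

d1 - d2 - d3 - c3 - b3 - a3 - a2 - a1 - b1 - b2

The waypoints must appear in the order b3, b1, with no cell reused.
Route from d1: 2× down (reaching d3), 3× left (reaching a3), 2× up (reaching a1), right to b1, down to b2 — 9 moves in all.
Check: order respected (1 at step 4, 2 at step 8); 9 moves as required.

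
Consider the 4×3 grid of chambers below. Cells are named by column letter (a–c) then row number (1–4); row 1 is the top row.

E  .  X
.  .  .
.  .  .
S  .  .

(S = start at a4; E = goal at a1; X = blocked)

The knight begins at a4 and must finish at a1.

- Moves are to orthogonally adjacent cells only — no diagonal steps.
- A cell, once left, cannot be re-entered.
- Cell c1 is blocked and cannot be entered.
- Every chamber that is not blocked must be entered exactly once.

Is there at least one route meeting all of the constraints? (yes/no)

Colour the cells like a checkerboard: each orthogonal step flips colour, so a Hamiltonian route alternates colours. Here there are 5 cells of one colour and 6 of the other, with start on the opposite colour to the goal — the counts and endpoints can't be arranged into an alternating sequence of length 11, so no Hamiltonian route exists.

no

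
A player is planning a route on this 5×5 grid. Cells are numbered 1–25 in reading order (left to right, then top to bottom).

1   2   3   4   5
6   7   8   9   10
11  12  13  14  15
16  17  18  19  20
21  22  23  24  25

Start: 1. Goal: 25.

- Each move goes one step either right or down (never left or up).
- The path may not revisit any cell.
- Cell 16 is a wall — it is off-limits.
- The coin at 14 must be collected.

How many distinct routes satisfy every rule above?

A right/down-only route from 1 to 25 makes exactly 4 down-moves and 4 right-moves in some order.
With no other constraints that would be C(8,4) = 70 routes.
Split at 14 and multiply the segment counts (each segment already excludes blocked cells): 1→14: 10; 14→25: 3; product = 30.
That gives 30 routes.

30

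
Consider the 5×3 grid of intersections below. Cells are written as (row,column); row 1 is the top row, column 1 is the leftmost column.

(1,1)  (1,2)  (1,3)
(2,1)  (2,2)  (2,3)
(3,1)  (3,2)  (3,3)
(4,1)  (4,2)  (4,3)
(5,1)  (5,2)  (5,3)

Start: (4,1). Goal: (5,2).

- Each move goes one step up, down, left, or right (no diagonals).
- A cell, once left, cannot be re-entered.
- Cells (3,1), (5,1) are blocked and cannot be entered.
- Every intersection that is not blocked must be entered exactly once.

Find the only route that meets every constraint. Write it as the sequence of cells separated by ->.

(4,1) -> (4,2) -> (3,2) -> (2,2) -> (2,1) -> (1,1) -> (1,2) -> (1,3) -> (2,3) -> (3,3) -> (4,3) -> (5,3) -> (5,2)

Need to visit all 13 open cells exactly once, starting at (4,1) and ending at (5,2).
Cell (5,3) has only two open neighbours ((4,3) and (5,2)), so the path must pass straight through it: one of those is the cell it's entered from and the other is where it exits.
Route from (4,1): right 1 to (4,2), up 2 to (2,2), left 1 to (2,1), up 1 to (1,1), right 2 to (1,3), down 4 to (5,3), left 1 to (5,2) — 12 moves in all.
Check: all 13 open cells covered.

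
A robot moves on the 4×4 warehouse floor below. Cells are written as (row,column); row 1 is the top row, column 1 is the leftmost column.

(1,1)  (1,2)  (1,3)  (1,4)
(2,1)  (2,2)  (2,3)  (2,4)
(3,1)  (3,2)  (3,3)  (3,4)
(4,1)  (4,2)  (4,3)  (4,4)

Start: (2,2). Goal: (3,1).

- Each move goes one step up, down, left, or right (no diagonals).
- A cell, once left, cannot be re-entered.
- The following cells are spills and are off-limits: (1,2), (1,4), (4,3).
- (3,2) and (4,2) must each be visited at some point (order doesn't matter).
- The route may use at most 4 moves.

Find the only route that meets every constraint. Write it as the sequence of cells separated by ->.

The budget equals the shortest possible length, so every move has to be on a shortest route through the required cells.
Route from (2,2): down 2 to (4,2), left 1 to (4,1), up 1 to (3,1) — 4 moves in all.
Check: all required cells visited; 4 ≤ 4 moves.

(2,2) -> (3,2) -> (4,2) -> (4,1) -> (3,1)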